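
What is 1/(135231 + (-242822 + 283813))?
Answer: 1/176222 ≈ 5.6747e-6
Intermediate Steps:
1/(135231 + (-242822 + 283813)) = 1/(135231 + 40991) = 1/176222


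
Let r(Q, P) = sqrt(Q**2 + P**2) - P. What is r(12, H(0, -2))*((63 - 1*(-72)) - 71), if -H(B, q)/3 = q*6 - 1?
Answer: -2496 + 192*sqrt(185) ≈ 115.48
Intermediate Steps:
H(B, q) = 3 - 18*q (H(B, q) = -3*(q*6 - 1) = -3*(6*q - 1) = -3*(-1 + 6*q) = 3 - 18*q)
r(Q, P) = sqrt(P**2 + Q**2) - P
r(12, H(0, -2))*((63 - 1*(-72)) - 71) = (sqrt((3 - 18*(-2))**2 + 12**2) - (3 - 18*(-2)))*((63 - 1*(-72)) - 71) = (sqrt((3 + 36)**2 + 144) - (3 + 36))*((63 + 72) - 71) = (sqrt(39**2 + 144) - 1*39)*(135 - 71) = (sqrt(1521 + 144) - 39)*64 = (sqrt(1665) - 39)*64 = (3*sqrt(185) - 39)*64 = (-39 + 3*sqrt(185))*64 = -2496 + 192*sqrt(185)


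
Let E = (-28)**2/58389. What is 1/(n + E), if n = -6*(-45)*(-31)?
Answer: -58389/488715146 ≈ -0.00011947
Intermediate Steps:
E = 784/58389 (E = 784*(1/58389) = 784/58389 ≈ 0.013427)
n = -8370 (n = 270*(-31) = -8370)
1/(n + E) = 1/(-8370 + 784/58389) = 1/(-488715146/58389) = -58389/488715146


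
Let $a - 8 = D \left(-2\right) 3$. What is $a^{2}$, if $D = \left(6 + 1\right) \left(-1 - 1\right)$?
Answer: $8464$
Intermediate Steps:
$D = -14$ ($D = 7 \left(-2\right) = -14$)
$a = 92$ ($a = 8 + \left(-14\right) \left(-2\right) 3 = 8 + 28 \cdot 3 = 8 + 84 = 92$)
$a^{2} = 92^{2} = 8464$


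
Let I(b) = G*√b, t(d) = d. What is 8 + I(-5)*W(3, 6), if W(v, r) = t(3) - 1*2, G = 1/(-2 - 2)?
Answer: 8 - I*√5/4 ≈ 8.0 - 0.55902*I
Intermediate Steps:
G = -¼ (G = 1/(-4) = -¼ ≈ -0.25000)
W(v, r) = 1 (W(v, r) = 3 - 1*2 = 3 - 2 = 1)
I(b) = -√b/4
8 + I(-5)*W(3, 6) = 8 - I*√5/4*1 = 8 - I*√5/4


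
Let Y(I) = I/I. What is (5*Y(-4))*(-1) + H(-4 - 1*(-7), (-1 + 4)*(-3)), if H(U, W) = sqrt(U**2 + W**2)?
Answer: -5 + 3*sqrt(10) ≈ 4.4868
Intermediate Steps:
Y(I) = 1
(5*Y(-4))*(-1) + H(-4 - 1*(-7), (-1 + 4)*(-3)) = (5*1)*(-1) + sqrt((-4 - 1*(-7))**2 + ((-1 + 4)*(-3))**2) = 5*(-1) + sqrt((-4 + 7)**2 + (3*(-3))**2) = -5 + sqrt(3**2 + (-9)**2) = -5 + sqrt(9 + 81) = -5 + sqrt(90) = -5 + 3*sqrt(10)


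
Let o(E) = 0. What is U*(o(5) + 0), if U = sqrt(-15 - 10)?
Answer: 0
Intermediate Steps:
U = 5*I (U = sqrt(-25) = 5*I ≈ 5.0*I)
U*(o(5) + 0) = (5*I)*(0 + 0) = (5*I)*0 = 0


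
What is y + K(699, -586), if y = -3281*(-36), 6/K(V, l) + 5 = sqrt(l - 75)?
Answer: 40513773/343 - 3*I*sqrt(661)/343 ≈ 1.1812e+5 - 0.22487*I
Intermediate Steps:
K(V, l) = 6/(-5 + sqrt(-75 + l)) (K(V, l) = 6/(-5 + sqrt(l - 75)) = 6/(-5 + sqrt(-75 + l)))
y = 118116
y + K(699, -586) = 118116 + 6/(-5 + sqrt(-75 - 586)) = 118116 + 6/(-5 + sqrt(-661)) = 118116 + 6/(-5 + I*sqrt(661))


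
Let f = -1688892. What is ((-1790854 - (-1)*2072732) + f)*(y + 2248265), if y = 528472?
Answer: -3906907833318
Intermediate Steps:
((-1790854 - (-1)*2072732) + f)*(y + 2248265) = ((-1790854 - (-1)*2072732) - 1688892)*(528472 + 2248265) = ((-1790854 - 1*(-2072732)) - 1688892)*2776737 = ((-1790854 + 2072732) - 1688892)*2776737 = (281878 - 1688892)*2776737 = -1407014*2776737 = -3906907833318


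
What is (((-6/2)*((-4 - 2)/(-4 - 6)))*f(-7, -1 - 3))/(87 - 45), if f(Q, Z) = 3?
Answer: -9/70 ≈ -0.12857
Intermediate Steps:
(((-6/2)*((-4 - 2)/(-4 - 6)))*f(-7, -1 - 3))/(87 - 45) = (((-6/2)*((-4 - 2)/(-4 - 6)))*3)/(87 - 45) = (((-6*½)*(-6/(-10)))*3)/42 = (-(-18)*(-1)/10*3)*(1/42) = (-3*⅗*3)*(1/42) = -9/5*3*(1/42) = -27/5*1/42 = -9/70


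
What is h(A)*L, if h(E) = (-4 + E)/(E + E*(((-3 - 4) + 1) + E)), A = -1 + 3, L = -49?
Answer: -49/3 ≈ -16.333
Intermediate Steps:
A = 2
h(E) = (-4 + E)/(E + E*(-6 + E)) (h(E) = (-4 + E)/(E + E*((-7 + 1) + E)) = (-4 + E)/(E + E*(-6 + E)))
h(A)*L = ((-4 + 2)/(2*(-5 + 2)))*(-49) = ((1/2)*(-2)/(-3))*(-49) = ((1/2)*(-1/3)*(-2))*(-49) = (1/3)*(-49) = -49/3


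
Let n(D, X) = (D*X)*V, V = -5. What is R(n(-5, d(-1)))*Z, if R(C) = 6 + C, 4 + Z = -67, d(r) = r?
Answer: 1349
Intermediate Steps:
Z = -71 (Z = -4 - 67 = -71)
n(D, X) = -5*D*X (n(D, X) = (D*X)*(-5) = -5*D*X)
R(n(-5, d(-1)))*Z = (6 - 5*(-5)*(-1))*(-71) = (6 - 25)*(-71) = -19*(-71) = 1349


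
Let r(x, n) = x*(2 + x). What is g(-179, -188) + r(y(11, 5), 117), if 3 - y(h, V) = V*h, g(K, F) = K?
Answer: 2421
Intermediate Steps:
y(h, V) = 3 - V*h
g(-179, -188) + r(y(11, 5), 117) = -179 + (3 - 1*5*11)*(2 + (3 - 1*5*11)) = -179 + (3 - 55)*(2 + (3 - 55)) = -179 - 52*(2 - 52) = -179 - 52*(-50) = -179 + 2600 = 2421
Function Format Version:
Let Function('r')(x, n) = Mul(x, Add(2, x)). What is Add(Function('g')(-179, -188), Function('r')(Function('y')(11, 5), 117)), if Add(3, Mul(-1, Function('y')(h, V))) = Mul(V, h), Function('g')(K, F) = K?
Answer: 2421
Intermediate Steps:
Function('y')(h, V) = Add(3, Mul(-1, V, h)) (Function('y')(h, V) = Add(3, Mul(-1, Mul(V, h))) = Add(3, Mul(-1, V, h)))
Add(Function('g')(-179, -188), Function('r')(Function('y')(11, 5), 117)) = Add(-179, Mul(Add(3, Mul(-1, 5, 11)), Add(2, Add(3, Mul(-1, 5, 11))))) = Add(-179, Mul(Add(3, -55), Add(2, Add(3, -55)))) = Add(-179, Mul(-52, Add(2, -52))) = Add(-179, Mul(-52, -50)) = Add(-179, 2600) = 2421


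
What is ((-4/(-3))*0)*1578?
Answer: 0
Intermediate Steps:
((-4/(-3))*0)*1578 = (-⅓*(-4)*0)*1578 = ((4/3)*0)*1578 = 0*1578 = 0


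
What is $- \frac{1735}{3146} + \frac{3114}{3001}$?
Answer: $\frac{4589909}{9441146} \approx 0.48616$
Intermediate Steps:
$- \frac{1735}{3146} + \frac{3114}{3001} = \frac{4589909}{9441146}$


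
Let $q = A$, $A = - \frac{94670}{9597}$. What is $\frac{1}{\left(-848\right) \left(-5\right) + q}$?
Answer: $\frac{9597}{40596610} \approx 0.0002364$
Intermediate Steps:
$A = - \frac{94670}{9597}$ ($A = \left(-94670\right) \frac{1}{9597} = - \frac{94670}{9597} \approx -9.8645$)
$q = - \frac{94670}{9597} \approx -9.8645$
$\frac{1}{\left(-848\right) \left(-5\right) + q} = \frac{1}{\left(-848\right) \left(-5\right) - \frac{94670}{9597}} = \frac{1}{4240 - \frac{94670}{9597}} = \frac{1}{\frac{40596610}{9597}} = \frac{9597}{40596610}$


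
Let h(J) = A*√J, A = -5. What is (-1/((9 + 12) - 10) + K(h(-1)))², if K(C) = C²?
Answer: 76176/121 ≈ 629.55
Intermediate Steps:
h(J) = -5*√J
(-1/((9 + 12) - 10) + K(h(-1)))² = (-1/((9 + 12) - 10) + (-5*I)²)² = (-1/(21 - 10) + (-5*I)²)² = (-1/11 - 25)² = (-276/11)² = 76176/121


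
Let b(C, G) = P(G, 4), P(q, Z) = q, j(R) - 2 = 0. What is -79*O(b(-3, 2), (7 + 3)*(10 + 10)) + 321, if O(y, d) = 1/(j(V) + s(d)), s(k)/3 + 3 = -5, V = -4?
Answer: 7141/22 ≈ 324.59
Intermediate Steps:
j(R) = 2 (j(R) = 2 + 0 = 2)
s(k) = -24 (s(k) = -9 + 3*(-5) = -9 - 15 = -24)
b(C, G) = G
O(y, d) = -1/22 (O(y, d) = 1/(2 - 24) = 1/(-22) = -1/22)
-79*O(b(-3, 2), (7 + 3)*(10 + 10)) + 321 = -79*(-1/22) + 321 = 79/22 + 321 = 7141/22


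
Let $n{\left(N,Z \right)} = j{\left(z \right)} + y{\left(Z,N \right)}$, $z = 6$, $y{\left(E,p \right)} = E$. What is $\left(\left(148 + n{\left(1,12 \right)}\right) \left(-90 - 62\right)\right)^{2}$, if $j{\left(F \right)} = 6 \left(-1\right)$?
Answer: $547934464$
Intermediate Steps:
$j{\left(F \right)} = -6$
$n{\left(N,Z \right)} = -6 + Z$
$\left(\left(148 + n{\left(1,12 \right)}\right) \left(-90 - 62\right)\right)^{2} = \left(\left(148 + \left(-6 + 12\right)\right) \left(-90 - 62\right)\right)^{2} = \left(\left(148 + 6\right) \left(-152\right)\right)^{2} = \left(154 \left(-152\right)\right)^{2} = \left(-23408\right)^{2} = 547934464$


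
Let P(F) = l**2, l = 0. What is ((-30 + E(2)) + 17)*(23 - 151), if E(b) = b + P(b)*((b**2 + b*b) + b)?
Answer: 1408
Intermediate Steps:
P(F) = 0 (P(F) = 0**2 = 0)
E(b) = b (E(b) = b + 0*((b**2 + b*b) + b) = b + 0*((b**2 + b**2) + b) = b + 0*(2*b**2 + b) = b + 0*(b + 2*b**2) = b + 0 = b)
((-30 + E(2)) + 17)*(23 - 151) = ((-30 + 2) + 17)*(23 - 151) = (-28 + 17)*(-128) = -11*(-128) = 1408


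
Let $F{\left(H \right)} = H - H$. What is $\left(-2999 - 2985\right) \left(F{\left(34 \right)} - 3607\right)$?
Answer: $21584288$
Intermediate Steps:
$F{\left(H \right)} = 0$
$\left(-2999 - 2985\right) \left(F{\left(34 \right)} - 3607\right) = \left(-2999 - 2985\right) \left(0 - 3607\right) = \left(-5984\right) \left(-3607\right) = 21584288$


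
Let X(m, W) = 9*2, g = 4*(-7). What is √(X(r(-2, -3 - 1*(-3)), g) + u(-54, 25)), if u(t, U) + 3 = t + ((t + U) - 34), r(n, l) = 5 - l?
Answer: I*√102 ≈ 10.1*I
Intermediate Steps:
g = -28
u(t, U) = -37 + U + 2*t (u(t, U) = -3 + (t + ((t + U) - 34)) = -3 + (t + ((U + t) - 34)) = -3 + (t + (-34 + U + t)) = -3 + (-34 + U + 2*t) = -37 + U + 2*t)
X(m, W) = 18
√(X(r(-2, -3 - 1*(-3)), g) + u(-54, 25)) = √(18 + (-37 + 25 + 2*(-54))) = √(18 + (-37 + 25 - 108)) = √(18 - 120) = √(-102) = I*√102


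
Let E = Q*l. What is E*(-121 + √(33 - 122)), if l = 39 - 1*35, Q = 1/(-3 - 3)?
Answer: 242/3 - 2*I*√89/3 ≈ 80.667 - 6.2893*I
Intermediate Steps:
Q = -⅙ (Q = 1/(-6) = -⅙ ≈ -0.16667)
l = 4 (l = 39 - 35 = 4)
E = -⅔ (E = -⅙*4 = -⅔ ≈ -0.66667)
E*(-121 + √(33 - 122)) = -2*(-121 + √(33 - 122))/3 = -2*(-121 + √(-89))/3 = -2*(-121 + I*√89)/3 = 242/3 - 2*I*√89/3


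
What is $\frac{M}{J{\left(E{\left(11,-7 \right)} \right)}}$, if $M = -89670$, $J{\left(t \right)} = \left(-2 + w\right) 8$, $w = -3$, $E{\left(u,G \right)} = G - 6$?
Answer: $\frac{8967}{4} \approx 2241.8$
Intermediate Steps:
$E{\left(u,G \right)} = -6 + G$ ($E{\left(u,G \right)} = G - 6 = -6 + G$)
$J{\left(t \right)} = -40$ ($J{\left(t \right)} = \left(-2 - 3\right) 8 = \left(-5\right) 8 = -40$)
$\frac{M}{J{\left(E{\left(11,-7 \right)} \right)}} = - \frac{89670}{-40} = \left(-89670\right) \left(- \frac{1}{40}\right) = \frac{8967}{4}$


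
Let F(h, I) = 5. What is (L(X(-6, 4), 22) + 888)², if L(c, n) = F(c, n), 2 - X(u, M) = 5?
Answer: 797449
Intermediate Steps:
X(u, M) = -3 (X(u, M) = 2 - 1*5 = 2 - 5 = -3)
L(c, n) = 5
(L(X(-6, 4), 22) + 888)² = (5 + 888)² = 893² = 797449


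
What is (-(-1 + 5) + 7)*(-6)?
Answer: -18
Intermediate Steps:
(-(-1 + 5) + 7)*(-6) = (-1*4 + 7)*(-6) = (-4 + 7)*(-6) = 3*(-6) = -18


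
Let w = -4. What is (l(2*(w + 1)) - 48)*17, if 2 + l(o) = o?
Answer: -952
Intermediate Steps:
l(o) = -2 + o
(l(2*(w + 1)) - 48)*17 = ((-2 + 2*(-4 + 1)) - 48)*17 = ((-2 + 2*(-3)) - 48)*17 = ((-2 - 6) - 48)*17 = (-8 - 48)*17 = -56*17 = -952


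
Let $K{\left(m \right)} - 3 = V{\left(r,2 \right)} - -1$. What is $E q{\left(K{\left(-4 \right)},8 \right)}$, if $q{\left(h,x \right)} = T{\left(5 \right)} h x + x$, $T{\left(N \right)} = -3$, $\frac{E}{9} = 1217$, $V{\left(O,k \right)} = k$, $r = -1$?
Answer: $-1489608$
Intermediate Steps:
$E = 10953$ ($E = 9 \cdot 1217 = 10953$)
$K{\left(m \right)} = 6$ ($K{\left(m \right)} = 3 + \left(2 - -1\right) = 3 + \left(2 + 1\right) = 3 + 3 = 6$)
$q{\left(h,x \right)} = x - 3 h x$ ($q{\left(h,x \right)} = - 3 h x + x = x - 3 h x$)
$E q{\left(K{\left(-4 \right)},8 \right)} = 10953 \cdot 8 \left(1 - 18\right) = 10953 \cdot 8 \left(-17\right) = 10953 \left(-136\right) = -1489608$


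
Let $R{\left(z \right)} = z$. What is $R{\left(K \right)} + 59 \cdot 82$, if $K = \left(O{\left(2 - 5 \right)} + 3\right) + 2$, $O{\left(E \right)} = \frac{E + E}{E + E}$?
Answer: $4844$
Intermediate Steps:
$O{\left(E \right)} = 1$ ($O{\left(E \right)} = \frac{2 E}{2 E} = 2 E \frac{1}{2 E} = 1$)
$K = 6$ ($K = \left(1 + 3\right) + 2 = 4 + 2 = 6$)
$R{\left(K \right)} + 59 \cdot 82 = 6 + 59 \cdot 82 = 6 + 4838 = 4844$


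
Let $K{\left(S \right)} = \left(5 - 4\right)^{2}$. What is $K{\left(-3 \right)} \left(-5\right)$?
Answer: $-5$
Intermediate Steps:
$K{\left(S \right)} = 1$ ($K{\left(S \right)} = 1^{2} = 1$)
$K{\left(-3 \right)} \left(-5\right) = 1 \left(-5\right) = -5$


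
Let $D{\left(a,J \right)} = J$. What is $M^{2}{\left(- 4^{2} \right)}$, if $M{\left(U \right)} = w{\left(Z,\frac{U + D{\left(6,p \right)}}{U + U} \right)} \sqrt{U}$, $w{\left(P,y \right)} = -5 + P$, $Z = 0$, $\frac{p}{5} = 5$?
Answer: $-400$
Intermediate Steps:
$p = 25$ ($p = 5 \cdot 5 = 25$)
$M{\left(U \right)} = - 5 \sqrt{U}$ ($M{\left(U \right)} = \left(-5 + 0\right) \sqrt{U} = - 5 \sqrt{U}$)
$M^{2}{\left(- 4^{2} \right)} = \left(- 5 \sqrt{- 4^{2}}\right)^{2} = \left(- 5 \sqrt{\left(-1\right) 16}\right)^{2} = \left(- 5 \sqrt{-16}\right)^{2} = \left(- 5 \cdot 4 i\right)^{2} = \left(- 20 i\right)^{2} = -400$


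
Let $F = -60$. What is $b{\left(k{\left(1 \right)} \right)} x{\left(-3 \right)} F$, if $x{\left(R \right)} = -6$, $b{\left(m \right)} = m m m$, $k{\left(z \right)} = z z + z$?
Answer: $2880$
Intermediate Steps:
$k{\left(z \right)} = z + z^{2}$ ($k{\left(z \right)} = z^{2} + z = z + z^{2}$)
$b{\left(m \right)} = m^{3}$ ($b{\left(m \right)} = m^{2} m = m^{3}$)
$b{\left(k{\left(1 \right)} \right)} x{\left(-3 \right)} F = \left(1 \left(1 + 1\right)\right)^{3} \left(-6\right) \left(-60\right) = \left(1 \cdot 2\right)^{3} \left(-6\right) \left(-60\right) = 2^{3} \left(-6\right) \left(-60\right) = 8 \left(-6\right) \left(-60\right) = \left(-48\right) \left(-60\right) = 2880$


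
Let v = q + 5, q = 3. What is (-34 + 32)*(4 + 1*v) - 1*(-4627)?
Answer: 4603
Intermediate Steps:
v = 8 (v = 3 + 5 = 8)
(-34 + 32)*(4 + 1*v) - 1*(-4627) = (-34 + 32)*(4 + 1*8) - 1*(-4627) = -2*(4 + 8) + 4627 = -2*12 + 4627 = -24 + 4627 = 4603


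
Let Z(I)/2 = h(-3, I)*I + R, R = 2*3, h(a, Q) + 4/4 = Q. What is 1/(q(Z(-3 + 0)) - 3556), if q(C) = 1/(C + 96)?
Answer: -132/469391 ≈ -0.00028122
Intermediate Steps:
h(a, Q) = -1 + Q
R = 6
Z(I) = 12 + 2*I*(-1 + I) (Z(I) = 2*((-1 + I)*I + 6) = 2*(I*(-1 + I) + 6) = 2*(6 + I*(-1 + I)) = 12 + 2*I*(-1 + I))
q(C) = 1/(96 + C)
1/(q(Z(-3 + 0)) - 3556) = 1/(1/(96 + (12 + 2*(-3 + 0)*(-1 + (-3 + 0)))) - 3556) = 1/(1/(96 + (12 + 2*(-3)*(-1 - 3))) - 3556) = 1/(1/(96 + (12 + 2*(-3)*(-4))) - 3556) = 1/(1/(96 + (12 + 24)) - 3556) = 1/(1/(96 + 36) - 3556) = 1/(1/132 - 3556) = 1/(-469391/132) = -132/469391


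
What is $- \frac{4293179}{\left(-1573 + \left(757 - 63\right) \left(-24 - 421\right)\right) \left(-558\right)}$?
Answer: $- \frac{4293179}{173204874} \approx -0.024787$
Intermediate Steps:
$- \frac{4293179}{\left(-1573 + \left(757 - 63\right) \left(-24 - 421\right)\right) \left(-558\right)} = - \frac{4293179}{\left(-1573 + 694 \left(-445\right)\right) \left(-558\right)} = - \frac{4293179}{\left(-1573 - 308830\right) \left(-558\right)} = - \frac{4293179}{\left(-310403\right) \left(-558\right)} = - \frac{4293179}{173204874}$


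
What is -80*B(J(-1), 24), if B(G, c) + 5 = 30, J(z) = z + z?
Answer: -2000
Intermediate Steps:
J(z) = 2*z
B(G, c) = 25 (B(G, c) = -5 + 30 = 25)
-80*B(J(-1), 24) = -80*25 = -2000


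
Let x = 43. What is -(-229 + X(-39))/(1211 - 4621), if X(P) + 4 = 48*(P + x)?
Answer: -41/3410 ≈ -0.012023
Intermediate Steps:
X(P) = 2060 + 48*P (X(P) = -4 + 48*(P + 43) = -4 + 48*(43 + P) = -4 + (2064 + 48*P) = 2060 + 48*P)
-(-229 + X(-39))/(1211 - 4621) = -(-229 + (2060 + 48*(-39)))/(1211 - 4621) = -(-229 + (2060 - 1872))/(-3410) = -(-229 + 188)*(-1)/3410 = -(-41)*(-1)/3410 = -1*41/3410 = -41/3410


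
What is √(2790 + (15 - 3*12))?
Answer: √2769 ≈ 52.621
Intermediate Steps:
√(2790 + (15 - 3*12)) = √(2790 + (15 - 36)) = √(2790 - 21) = √2769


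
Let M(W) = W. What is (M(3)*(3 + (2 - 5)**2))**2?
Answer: 1296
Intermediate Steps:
(M(3)*(3 + (2 - 5)**2))**2 = (3*(3 + (2 - 5)**2))**2 = (3*(3 + (-3)**2))**2 = (3*(3 + 9))**2 = (3*12)**2 = 36**2 = 1296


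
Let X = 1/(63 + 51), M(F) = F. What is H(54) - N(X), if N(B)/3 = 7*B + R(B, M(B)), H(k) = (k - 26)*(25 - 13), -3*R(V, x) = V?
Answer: 19142/57 ≈ 335.82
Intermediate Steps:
R(V, x) = -V/3
H(k) = -312 + 12*k (H(k) = (-26 + k)*12 = -312 + 12*k)
X = 1/114 ≈ 0.0087719
N(B) = 20*B (N(B) = 3*(7*B - B/3) = 3*(20*B/3) = 20*B)
H(54) - N(X) = (-312 + 12*54) - 20/114 = (-312 + 648) - 1*10/57 = 336 - 10/57 = 19142/57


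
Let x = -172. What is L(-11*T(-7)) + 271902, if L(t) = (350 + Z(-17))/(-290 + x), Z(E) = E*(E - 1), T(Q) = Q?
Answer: 62809034/231 ≈ 2.7190e+5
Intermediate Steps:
Z(E) = E*(-1 + E)
L(t) = -328/231 (L(t) = (350 - 17*(-1 - 17))/(-290 - 172) = (350 - 17*(-18))/(-462) = (350 + 306)*(-1/462) = 656*(-1/462) = -328/231)
L(-11*T(-7)) + 271902 = -328/231 + 271902 = 62809034/231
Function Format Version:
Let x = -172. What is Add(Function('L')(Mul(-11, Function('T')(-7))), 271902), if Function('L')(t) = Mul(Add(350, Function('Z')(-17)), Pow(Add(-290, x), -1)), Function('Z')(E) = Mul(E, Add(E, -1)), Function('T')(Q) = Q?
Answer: Rational(62809034, 231) ≈ 2.7190e+5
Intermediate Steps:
Function('Z')(E) = Mul(E, Add(-1, E))
Function('L')(t) = Rational(-328, 231) (Function('L')(t) = Mul(Add(350, Mul(-17, Add(-1, -17))), Pow(Add(-290, -172), -1)) = Mul(Add(350, Mul(-17, -18)), Pow(-462, -1)) = Mul(Add(350, 306), Rational(-1, 462)) = Mul(656, Rational(-1, 462)) = Rational(-328, 231))
Add(Function('L')(Mul(-11, Function('T')(-7))), 271902) = Add(Rational(-328, 231), 271902) = Rational(62809034, 231)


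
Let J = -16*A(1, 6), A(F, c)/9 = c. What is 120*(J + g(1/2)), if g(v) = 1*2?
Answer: -103440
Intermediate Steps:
A(F, c) = 9*c
g(v) = 2
J = -864 (J = -144*6 = -16*54 = -864)
120*(J + g(1/2)) = 120*(-864 + 2) = 120*(-862) = -103440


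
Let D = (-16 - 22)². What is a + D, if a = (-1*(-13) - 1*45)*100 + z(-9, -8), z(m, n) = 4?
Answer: -1752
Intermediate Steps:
D = 1444 (D = (-38)² = 1444)
a = -3196 (a = (-1*(-13) - 1*45)*100 + 4 = (13 - 45)*100 + 4 = -32*100 + 4 = -3200 + 4 = -3196)
a + D = -3196 + 1444 = -1752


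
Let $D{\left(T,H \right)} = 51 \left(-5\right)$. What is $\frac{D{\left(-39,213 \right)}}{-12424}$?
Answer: $\frac{255}{12424} \approx 0.020525$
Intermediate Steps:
$D{\left(T,H \right)} = -255$
$\frac{D{\left(-39,213 \right)}}{-12424} = - \frac{255}{-12424} = \left(-255\right) \left(- \frac{1}{12424}\right) = \frac{255}{12424}$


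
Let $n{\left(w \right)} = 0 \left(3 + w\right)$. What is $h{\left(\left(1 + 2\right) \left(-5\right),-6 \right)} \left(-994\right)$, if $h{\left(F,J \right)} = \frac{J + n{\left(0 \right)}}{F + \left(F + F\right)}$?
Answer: $- \frac{1988}{15} \approx -132.53$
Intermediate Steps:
$n{\left(w \right)} = 0$
$h{\left(F,J \right)} = \frac{J}{3 F}$ ($h{\left(F,J \right)} = \frac{J + 0}{F + \left(F + F\right)} = \frac{J}{F + 2 F} = \frac{J}{3 F}$)
$h{\left(\left(1 + 2\right) \left(-5\right),-6 \right)} \left(-994\right) = \frac{1}{3} \left(-6\right) \frac{1}{\left(1 + 2\right) \left(-5\right)} \left(-994\right) = \frac{1}{3} \left(-6\right) \frac{1}{3 \left(-5\right)} \left(-994\right) = \frac{1}{3} \left(-6\right) \frac{1}{-15} \left(-994\right) = \frac{1}{3} \left(-6\right) \left(- \frac{1}{15}\right) \left(-994\right) = \frac{2}{15} \left(-994\right) = - \frac{1988}{15}$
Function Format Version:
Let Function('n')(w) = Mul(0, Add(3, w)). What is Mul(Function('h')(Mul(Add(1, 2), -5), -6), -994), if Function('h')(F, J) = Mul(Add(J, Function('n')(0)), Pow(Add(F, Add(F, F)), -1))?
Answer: Rational(-1988, 15) ≈ -132.53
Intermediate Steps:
Function('n')(w) = 0
Function('h')(F, J) = Mul(Rational(1, 3), J, Pow(F, -1)) (Function('h')(F, J) = Mul(Add(J, 0), Pow(Add(F, Add(F, F)), -1)) = Mul(J, Pow(Add(F, Mul(2, F)), -1)) = Mul(J, Pow(Mul(3, F), -1)) = Mul(J, Mul(Rational(1, 3), Pow(F, -1))) = Mul(Rational(1, 3), J, Pow(F, -1)))
Mul(Function('h')(Mul(Add(1, 2), -5), -6), -994) = Mul(Mul(Rational(1, 3), -6, Pow(Mul(Add(1, 2), -5), -1)), -994) = Mul(Mul(Rational(1, 3), -6, Pow(Mul(3, -5), -1)), -994) = Mul(Mul(Rational(1, 3), -6, Pow(-15, -1)), -994) = Mul(Mul(Rational(1, 3), -6, Rational(-1, 15)), -994) = Mul(Rational(2, 15), -994) = Rational(-1988, 15)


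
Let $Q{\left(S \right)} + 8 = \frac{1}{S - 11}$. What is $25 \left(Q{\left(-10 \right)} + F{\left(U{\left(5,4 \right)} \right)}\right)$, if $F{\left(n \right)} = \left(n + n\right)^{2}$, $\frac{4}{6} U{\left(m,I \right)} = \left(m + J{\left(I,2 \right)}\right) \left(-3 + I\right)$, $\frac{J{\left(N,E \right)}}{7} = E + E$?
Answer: $\frac{5141300}{21} \approx 2.4482 \cdot 10^{5}$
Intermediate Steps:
$J{\left(N,E \right)} = 14 E$ ($J{\left(N,E \right)} = 7 \left(E + E\right) = 7 \cdot 2 E = 14 E$)
$U{\left(m,I \right)} = \frac{3 \left(-3 + I\right) \left(28 + m\right)}{2}$ ($U{\left(m,I \right)} = \frac{3 \left(m + 14 \cdot 2\right) \left(-3 + I\right)}{2} = \frac{3 \left(m + 28\right) \left(-3 + I\right)}{2} = \frac{3 \left(28 + m\right) \left(-3 + I\right)}{2} = \frac{3 \left(-3 + I\right) \left(28 + m\right)}{2}$)
$Q{\left(S \right)} = -8 + \frac{1}{-11 + S}$ ($Q{\left(S \right)} = -8 + \frac{1}{S - 11} = -8 + \frac{1}{-11 + S}$)
$F{\left(n \right)} = 4 n^{2}$ ($F{\left(n \right)} = \left(2 n\right)^{2} = 4 n^{2}$)
$25 \left(Q{\left(-10 \right)} + F{\left(U{\left(5,4 \right)} \right)}\right) = 25 \left(\frac{89 - -80}{-11 - 10} + 4 \left(-126 + 42 \cdot 4 - \frac{45}{2} + \frac{3}{2} \cdot 4 \cdot 5\right)^{2}\right) = 25 \left(\frac{89 + 80}{-21} + 4 \left(-126 + 168 - \frac{45}{2} + 30\right)^{2}\right) = 25 \left(\left(- \frac{1}{21}\right) 169 + 4 \left(\frac{99}{2}\right)^{2}\right) = 25 \left(- \frac{169}{21} + 4 \cdot \frac{9801}{4}\right) = 25 \left(- \frac{169}{21} + 9801\right) = 25 \cdot \frac{205652}{21} = \frac{5141300}{21}$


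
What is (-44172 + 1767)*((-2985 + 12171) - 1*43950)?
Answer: 1474167420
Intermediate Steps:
(-44172 + 1767)*((-2985 + 12171) - 1*43950) = -42405*(9186 - 43950) = -42405*(-34764) = 1474167420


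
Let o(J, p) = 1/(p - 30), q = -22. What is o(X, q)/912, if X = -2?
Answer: -1/47424 ≈ -2.1086e-5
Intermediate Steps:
o(J, p) = 1/(-30 + p)
o(X, q)/912 = 1/(-30 - 22*912) = (1/912)/(-52) = -1/52*1/912 = -1/47424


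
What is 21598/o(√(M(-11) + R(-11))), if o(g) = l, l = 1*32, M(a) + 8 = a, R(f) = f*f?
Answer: 10799/16 ≈ 674.94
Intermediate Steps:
R(f) = f²
M(a) = -8 + a
l = 32
o(g) = 32
21598/o(√(M(-11) + R(-11))) = 21598/32 = 21598*(1/32) = 10799/16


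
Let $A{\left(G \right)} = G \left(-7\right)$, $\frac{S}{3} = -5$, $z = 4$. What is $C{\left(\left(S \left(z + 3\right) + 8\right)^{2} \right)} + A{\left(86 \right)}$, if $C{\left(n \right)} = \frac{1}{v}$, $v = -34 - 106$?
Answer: $- \frac{84281}{140} \approx -602.01$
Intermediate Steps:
$S = -15$ ($S = 3 \left(-5\right) = -15$)
$v = -140$ ($v = -34 - 106 = -140$)
$A{\left(G \right)} = - 7 G$
$C{\left(n \right)} = - \frac{1}{140}$ ($C{\left(n \right)} = \frac{1}{-140} = - \frac{1}{140}$)
$C{\left(\left(S \left(z + 3\right) + 8\right)^{2} \right)} + A{\left(86 \right)} = - \frac{1}{140} - 602 = - \frac{84281}{140}$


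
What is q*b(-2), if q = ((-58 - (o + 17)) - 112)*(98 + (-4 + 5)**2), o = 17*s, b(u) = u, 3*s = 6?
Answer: 43758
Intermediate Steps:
s = 2 (s = (1/3)*6 = 2)
o = 34 (o = 17*2 = 34)
q = -21879 (q = ((-58 - (34 + 17)) - 112)*(98 + (-4 + 5)**2) = ((-58 - 1*51) - 112)*(98 + 1**2) = ((-58 - 51) - 112)*(98 + 1) = (-109 - 112)*99 = -221*99 = -21879)
q*b(-2) = -21879*(-2) = 43758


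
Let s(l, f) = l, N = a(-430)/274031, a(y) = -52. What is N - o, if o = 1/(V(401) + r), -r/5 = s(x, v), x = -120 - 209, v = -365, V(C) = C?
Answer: -380423/560667426 ≈ -0.00067852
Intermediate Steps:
x = -329
N = -52/274031 ≈ -0.00018976
r = 1645 (r = -5*(-329) = 1645)
o = 1/2046 (o = 1/(401 + 1645) = 1/2046 ≈ 0.00048876)
N - o = -52/274031 - 1*1/2046 = -52/274031 - 1/2046 = -380423/560667426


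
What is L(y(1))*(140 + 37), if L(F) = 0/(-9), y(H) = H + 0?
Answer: 0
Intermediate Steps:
y(H) = H
L(F) = 0 (L(F) = 0*(-⅑) = 0)
L(y(1))*(140 + 37) = 0*(140 + 37) = 0*177 = 0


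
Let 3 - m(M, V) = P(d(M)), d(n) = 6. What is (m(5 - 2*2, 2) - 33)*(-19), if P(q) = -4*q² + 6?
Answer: -2052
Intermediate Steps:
P(q) = 6 - 4*q²
m(M, V) = 141 (m(M, V) = 3 - (6 - 4*6²) = 3 - (6 - 4*36) = 3 - (6 - 144) = 3 - 1*(-138) = 3 + 138 = 141)
(m(5 - 2*2, 2) - 33)*(-19) = (141 - 33)*(-19) = 108*(-19) = -2052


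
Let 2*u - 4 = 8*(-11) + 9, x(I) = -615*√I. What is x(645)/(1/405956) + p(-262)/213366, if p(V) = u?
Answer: -25/142244 - 249662940*√645 ≈ -6.3406e+9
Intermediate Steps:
u = -75/2 (u = 2 + (8*(-11) + 9)/2 = 2 + (-88 + 9)/2 = 2 + (½)*(-79) = 2 - 79/2 = -75/2 ≈ -37.500)
p(V) = -75/2
x(645)/(1/405956) + p(-262)/213366 = (-615*√645)/(1/405956) - 75/2/213366 = (-615*√645)/(1/405956) - 75/2*1/213366 = -615*√645*405956 - 25/142244 = -249662940*√645 - 25/142244 = -25/142244 - 249662940*√645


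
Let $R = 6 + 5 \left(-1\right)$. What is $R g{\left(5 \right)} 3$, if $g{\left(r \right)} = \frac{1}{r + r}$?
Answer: $\frac{3}{10} \approx 0.3$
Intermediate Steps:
$R = 1$ ($R = 6 - 5 = 1$)
$g{\left(r \right)} = \frac{1}{2 r}$
$R g{\left(5 \right)} 3 = 1 \frac{1}{2 \cdot 5} \cdot 3 = 1 \cdot \frac{1}{2} \cdot \frac{1}{5} \cdot 3 = 1 \cdot \frac{1}{10} \cdot 3 = \frac{1}{10} \cdot 3 = \frac{3}{10}$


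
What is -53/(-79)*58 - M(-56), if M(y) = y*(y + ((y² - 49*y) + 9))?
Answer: 25808266/79 ≈ 3.2669e+5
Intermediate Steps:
M(y) = y*(9 + y² - 48*y) (M(y) = y*(y + (9 + y² - 49*y)) = y*(9 + y² - 48*y))
-53/(-79)*58 - M(-56) = -53/(-79)*58 - (-56)*(9 + (-56)² - 48*(-56)) = -53*(-1/79)*58 - (-56)*(9 + 3136 + 2688) = (53/79)*58 - (-56)*5833 = 3074/79 - 1*(-326648) = 3074/79 + 326648 = 25808266/79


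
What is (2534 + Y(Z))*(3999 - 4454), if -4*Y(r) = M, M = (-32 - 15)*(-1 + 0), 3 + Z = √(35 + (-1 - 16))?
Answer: -4590495/4 ≈ -1.1476e+6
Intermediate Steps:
Z = -3 + 3*√2 (Z = -3 + √(35 + (-1 - 16)) = -3 + √(35 - 17) = -3 + √18 = -3 + 3*√2 ≈ 1.2426)
M = 47 (M = -47*(-1) = 47)
Y(r) = -47/4 (Y(r) = -¼*47 = -47/4)
(2534 + Y(Z))*(3999 - 4454) = (2534 - 47/4)*(3999 - 4454) = (10089/4)*(-455) = -4590495/4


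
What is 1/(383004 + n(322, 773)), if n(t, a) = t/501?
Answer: 501/191885326 ≈ 2.6109e-6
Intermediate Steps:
n(t, a) = t/501 (n(t, a) = t*(1/501) = t/501)
1/(383004 + n(322, 773)) = 1/(383004 + (1/501)*322) = 1/(383004 + 322/501) = 1/(191885326/501) = 501/191885326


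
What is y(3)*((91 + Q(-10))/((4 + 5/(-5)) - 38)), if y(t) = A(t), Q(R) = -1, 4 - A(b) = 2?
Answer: -36/7 ≈ -5.1429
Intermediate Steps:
A(b) = 2 (A(b) = 4 - 1*2 = 4 - 2 = 2)
y(t) = 2
y(3)*((91 + Q(-10))/((4 + 5/(-5)) - 38)) = 2*((91 - 1)/((4 + 5/(-5)) - 38)) = 2*(90/((4 - ⅕*5) - 38)) = 2*(90/((4 - 1) - 38)) = 2*(90/(3 - 38)) = 2*(90/(-35)) = 2*(90*(-1/35)) = 2*(-18/7) = -36/7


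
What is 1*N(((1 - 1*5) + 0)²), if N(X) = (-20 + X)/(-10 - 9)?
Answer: 4/19 ≈ 0.21053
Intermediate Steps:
N(X) = 20/19 - X/19 (N(X) = (-20 + X)/(-19) = (-20 + X)*(-1/19) = 20/19 - X/19)
1*N(((1 - 1*5) + 0)²) = 1*(20/19 - ((1 - 1*5) + 0)²/19) = 1*(20/19 - ((1 - 5) + 0)²/19) = 1*(20/19 - (-4 + 0)²/19) = 1*(20/19 - 1/19*(-4)²) = 1*(20/19 - 1/19*16) = 1*(20/19 - 16/19) = 1*(4/19) = 4/19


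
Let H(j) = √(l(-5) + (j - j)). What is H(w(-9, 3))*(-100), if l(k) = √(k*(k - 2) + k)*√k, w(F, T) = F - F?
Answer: -100*√5*6^(¼)*√I ≈ -247.46 - 247.46*I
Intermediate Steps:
w(F, T) = 0
l(k) = √k*√(k + k*(-2 + k)) (l(k) = √(k*(-2 + k) + k)*√k = √(k + k*(-2 + k))*√k = √k*√(k + k*(-2 + k)))
H(j) = √5*6^(¼)*√I (H(j) = √(√(-5)*√(-5*(-1 - 5)) + (j - j)) = √((I*√5)*√(-5*(-6)) + 0) = √((I*√5)*√30 + 0) = √(5*I*√6 + 0) = √(5*I*√6) = √5*6^(¼)*√I)
H(w(-9, 3))*(-100) = (√5*6^(¼)*√I)*(-100) = -100*√5*6^(¼)*√I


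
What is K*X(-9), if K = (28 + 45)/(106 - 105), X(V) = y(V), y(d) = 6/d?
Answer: -146/3 ≈ -48.667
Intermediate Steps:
X(V) = 6/V
K = 73 (K = 73/1 = 73*1 = 73)
K*X(-9) = 73*(6/(-9)) = 73*(6*(-⅑)) = 73*(-⅔) = -146/3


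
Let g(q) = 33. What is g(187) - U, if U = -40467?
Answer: 40500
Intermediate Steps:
g(187) - U = 33 - 1*(-40467) = 33 + 40467 = 40500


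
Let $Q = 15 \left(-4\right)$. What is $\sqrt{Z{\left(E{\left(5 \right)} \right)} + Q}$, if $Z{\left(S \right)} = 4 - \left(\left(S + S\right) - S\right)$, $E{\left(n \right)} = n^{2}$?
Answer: $9 i \approx 9.0 i$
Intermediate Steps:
$Q = -60$
$Z{\left(S \right)} = 4 - S$ ($Z{\left(S \right)} = 4 - \left(2 S - S\right) = 4 - S$)
$\sqrt{Z{\left(E{\left(5 \right)} \right)} + Q} = \sqrt{\left(4 - 5^{2}\right) - 60} = \sqrt{\left(4 - 25\right) - 60} = \sqrt{-21 - 60} = \sqrt{-81} = 9 i$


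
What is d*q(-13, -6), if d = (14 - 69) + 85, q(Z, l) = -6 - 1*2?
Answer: -240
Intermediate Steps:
q(Z, l) = -8 (q(Z, l) = -6 - 2 = -8)
d = 30 (d = -55 + 85 = 30)
d*q(-13, -6) = 30*(-8) = -240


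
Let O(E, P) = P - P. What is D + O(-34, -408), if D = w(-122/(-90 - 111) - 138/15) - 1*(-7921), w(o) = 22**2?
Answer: 8405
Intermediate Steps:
O(E, P) = 0
w(o) = 484
D = 8405 (D = 484 - 1*(-7921) = 484 + 7921 = 8405)
D + O(-34, -408) = 8405 + 0 = 8405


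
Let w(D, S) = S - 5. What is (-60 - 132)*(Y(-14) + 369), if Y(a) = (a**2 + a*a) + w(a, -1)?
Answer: -144960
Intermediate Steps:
w(D, S) = -5 + S
Y(a) = -6 + 2*a**2 (Y(a) = (a**2 + a*a) + (-5 - 1) = (a**2 + a**2) - 6 = 2*a**2 - 6 = -6 + 2*a**2)
(-60 - 132)*(Y(-14) + 369) = (-60 - 132)*((-6 + 2*(-14)**2) + 369) = -192*((-6 + 2*196) + 369) = -192*((-6 + 392) + 369) = -192*(386 + 369) = -192*755 = -144960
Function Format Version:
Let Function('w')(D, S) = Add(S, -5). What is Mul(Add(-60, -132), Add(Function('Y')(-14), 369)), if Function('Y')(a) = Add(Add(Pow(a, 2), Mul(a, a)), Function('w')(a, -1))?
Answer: -144960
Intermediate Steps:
Function('w')(D, S) = Add(-5, S)
Function('Y')(a) = Add(-6, Mul(2, Pow(a, 2))) (Function('Y')(a) = Add(Add(Pow(a, 2), Mul(a, a)), Add(-5, -1)) = Add(Add(Pow(a, 2), Pow(a, 2)), -6) = Add(Mul(2, Pow(a, 2)), -6) = Add(-6, Mul(2, Pow(a, 2))))
Mul(Add(-60, -132), Add(Function('Y')(-14), 369)) = Mul(Add(-60, -132), Add(Add(-6, Mul(2, Pow(-14, 2))), 369)) = Mul(-192, Add(Add(-6, Mul(2, 196)), 369)) = Mul(-192, Add(Add(-6, 392), 369)) = Mul(-192, Add(386, 369)) = Mul(-192, 755) = -144960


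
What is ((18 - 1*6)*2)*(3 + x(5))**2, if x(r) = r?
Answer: 1536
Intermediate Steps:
((18 - 1*6)*2)*(3 + x(5))**2 = ((18 - 1*6)*2)*(3 + 5)**2 = ((18 - 6)*2)*8**2 = (12*2)*64 = 24*64 = 1536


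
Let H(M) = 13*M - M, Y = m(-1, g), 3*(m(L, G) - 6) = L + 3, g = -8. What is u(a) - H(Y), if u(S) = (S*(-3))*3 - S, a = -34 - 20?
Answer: 460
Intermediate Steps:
m(L, G) = 7 + L/3 (m(L, G) = 6 + (L + 3)/3 = 6 + (3 + L)/3 = 6 + (1 + L/3) = 7 + L/3)
Y = 20/3 (Y = 7 + (1/3)*(-1) = 7 - 1/3 = 20/3 ≈ 6.6667)
a = -54
H(M) = 12*M
u(S) = -10*S (u(S) = -3*S*3 - S = -9*S - S = -10*S)
u(a) - H(Y) = -10*(-54) - 12*20/3 = 540 - 1*80 = 540 - 80 = 460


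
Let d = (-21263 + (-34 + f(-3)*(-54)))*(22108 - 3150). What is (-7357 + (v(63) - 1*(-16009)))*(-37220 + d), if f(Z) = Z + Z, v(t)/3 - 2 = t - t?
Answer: -3442796158932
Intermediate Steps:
v(t) = 6 (v(t) = 6 + 3*(t - t) = 6 + 3*0 = 6 + 0 = 6)
f(Z) = 2*Z
d = -397606134 (d = (-21263 + (-34 + (2*(-3))*(-54)))*(22108 - 3150) = (-21263 + (-34 - 6*(-54)))*18958 = (-21263 + (-34 + 324))*18958 = (-21263 + 290)*18958 = -20973*18958 = -397606134)
(-7357 + (v(63) - 1*(-16009)))*(-37220 + d) = (-7357 + (6 - 1*(-16009)))*(-37220 - 397606134) = (-7357 + (6 + 16009))*(-397643354) = (-7357 + 16015)*(-397643354) = 8658*(-397643354) = -3442796158932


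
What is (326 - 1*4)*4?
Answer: 1288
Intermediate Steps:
(326 - 1*4)*4 = (326 - 4)*4 = 322*4 = 1288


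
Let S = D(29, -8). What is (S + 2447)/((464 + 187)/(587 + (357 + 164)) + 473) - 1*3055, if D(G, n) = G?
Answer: -1600322017/524735 ≈ -3049.8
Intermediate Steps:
S = 29
(S + 2447)/((464 + 187)/(587 + (357 + 164)) + 473) - 1*3055 = (29 + 2447)/((464 + 187)/(587 + (357 + 164)) + 473) - 1*3055 = 2476/(651/(587 + 521) + 473) - 3055 = 2476/(651/1108 + 473) - 3055 = 2476/(524735/1108) - 3055 = 2476*(1108/524735) - 3055 = 2743408/524735 - 3055 = -1600322017/524735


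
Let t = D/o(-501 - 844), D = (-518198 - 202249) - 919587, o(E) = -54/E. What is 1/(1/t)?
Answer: -40848995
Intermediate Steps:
D = -1640034 (D = -720447 - 919587 = -1640034)
t = -40848995 (t = -1640034/((-54/(-501 - 844))) = -1640034/((-54/(-1345))) = -1640034/((-54*(-1/1345))) = -1640034/54/1345 = -1640034*1345/54 = -40848995)
1/(1/t) = 1/(1/(-40848995)) = 1/(-1/40848995) = -40848995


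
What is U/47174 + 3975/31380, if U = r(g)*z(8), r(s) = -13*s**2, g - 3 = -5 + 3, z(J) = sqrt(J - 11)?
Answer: 265/2092 - 13*I*sqrt(3)/47174 ≈ 0.12667 - 0.00047731*I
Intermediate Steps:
z(J) = sqrt(-11 + J)
g = 1 (g = 3 + (-5 + 3) = 3 - 2 = 1)
U = -13*I*sqrt(3) (U = (-13*1**2)*sqrt(-11 + 8) = (-13*1)*sqrt(-3) = -13*I*sqrt(3) ≈ -22.517*I)
U/47174 + 3975/31380 = -13*I*sqrt(3)/47174 + 3975/31380 = -13*I*sqrt(3)*(1/47174) + 3975*(1/31380) = -13*I*sqrt(3)/47174 + 265/2092 = 265/2092 - 13*I*sqrt(3)/47174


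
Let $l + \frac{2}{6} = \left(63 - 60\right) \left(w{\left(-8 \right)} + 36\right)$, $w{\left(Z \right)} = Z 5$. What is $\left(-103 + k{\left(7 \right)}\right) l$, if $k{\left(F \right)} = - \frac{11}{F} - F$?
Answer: $\frac{28897}{21} \approx 1376.0$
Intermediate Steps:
$w{\left(Z \right)} = 5 Z$
$k{\left(F \right)} = - F - \frac{11}{F}$
$l = - \frac{37}{3}$ ($l = - \frac{1}{3} + \left(63 - 60\right) \left(5 \left(-8\right) + 36\right) = - \frac{1}{3} + 3 \left(-40 + 36\right) = - \frac{1}{3} + 3 \left(-4\right) = - \frac{1}{3} - 12 = - \frac{37}{3} \approx -12.333$)
$\left(-103 + k{\left(7 \right)}\right) l = \left(-103 - \left(7 + \frac{11}{7}\right)\right) \left(- \frac{37}{3}\right) = \left(-103 - \frac{60}{7}\right) \left(- \frac{37}{3}\right) = \left(- \frac{781}{7}\right) \left(- \frac{37}{3}\right) = \frac{28897}{21}$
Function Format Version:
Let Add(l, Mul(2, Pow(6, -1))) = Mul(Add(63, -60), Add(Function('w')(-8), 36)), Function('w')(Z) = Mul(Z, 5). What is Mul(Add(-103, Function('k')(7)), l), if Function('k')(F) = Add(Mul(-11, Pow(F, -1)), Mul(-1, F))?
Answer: Rational(28897, 21) ≈ 1376.0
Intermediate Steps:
Function('w')(Z) = Mul(5, Z)
Function('k')(F) = Add(Mul(-1, F), Mul(-11, Pow(F, -1)))
l = Rational(-37, 3) (l = Add(Rational(-1, 3), Mul(Add(63, -60), Add(Mul(5, -8), 36))) = Add(Rational(-1, 3), Mul(3, Add(-40, 36))) = Add(Rational(-1, 3), Mul(3, -4)) = Add(Rational(-1, 3), -12) = Rational(-37, 3) ≈ -12.333)
Mul(Add(-103, Function('k')(7)), l) = Mul(Add(-103, Add(Mul(-1, 7), Mul(-11, Pow(7, -1)))), Rational(-37, 3)) = Mul(Add(-103, Add(-7, Mul(-11, Rational(1, 7)))), Rational(-37, 3)) = Mul(Add(-103, Add(-7, Rational(-11, 7))), Rational(-37, 3)) = Mul(Add(-103, Rational(-60, 7)), Rational(-37, 3)) = Mul(Rational(-781, 7), Rational(-37, 3)) = Rational(28897, 21)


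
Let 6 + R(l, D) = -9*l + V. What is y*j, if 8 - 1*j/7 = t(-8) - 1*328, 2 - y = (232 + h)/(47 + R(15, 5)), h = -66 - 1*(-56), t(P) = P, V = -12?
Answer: 522536/53 ≈ 9859.2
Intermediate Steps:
R(l, D) = -18 - 9*l (R(l, D) = -6 + (-9*l - 12) = -6 + (-12 - 9*l) = -18 - 9*l)
h = -10 (h = -66 + 56 = -10)
y = 217/53 (y = 2 - (232 - 10)/(47 + (-18 - 9*15)) = 2 - 222/(47 + (-18 - 135)) = 2 - 222/(47 - 153) = 2 - 222/(-106) = 2 - 222*(-1)/106 = 2 - 1*(-111/53) = 2 + 111/53 = 217/53 ≈ 4.0943)
j = 2408 (j = 56 - 7*(-8 - 1*328) = 56 - 7*(-8 - 328) = 56 - 7*(-336) = 56 + 2352 = 2408)
y*j = (217/53)*2408 = 522536/53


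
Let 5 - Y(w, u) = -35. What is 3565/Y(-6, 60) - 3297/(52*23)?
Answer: 206593/2392 ≈ 86.368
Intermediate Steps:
Y(w, u) = 40 (Y(w, u) = 5 - 1*(-35) = 5 + 35 = 40)
3565/Y(-6, 60) - 3297/(52*23) = 3565/40 - 3297/(52*23) = 3565*(1/40) - 3297/1196 = 713/8 - 3297*1/1196 = 713/8 - 3297/1196 = 206593/2392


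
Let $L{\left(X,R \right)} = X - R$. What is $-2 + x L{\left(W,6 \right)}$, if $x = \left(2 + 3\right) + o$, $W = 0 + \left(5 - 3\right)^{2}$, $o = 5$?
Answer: $-22$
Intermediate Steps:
$W = 4$ ($W = 0 + 2^{2} = 0 + 4 = 4$)
$x = 10$ ($x = \left(2 + 3\right) + 5 = 5 + 5 = 10$)
$-2 + x L{\left(W,6 \right)} = -2 + 10 \left(4 - 6\right) = -2 + 10 \left(-2\right) = -2 - 20 = -22$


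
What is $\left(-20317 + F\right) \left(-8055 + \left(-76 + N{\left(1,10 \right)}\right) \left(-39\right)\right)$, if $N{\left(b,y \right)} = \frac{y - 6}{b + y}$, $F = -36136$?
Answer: $\frac{3170231121}{11} \approx 2.882 \cdot 10^{8}$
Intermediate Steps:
$N{\left(b,y \right)} = \frac{-6 + y}{b + y}$
$\left(-20317 + F\right) \left(-8055 + \left(-76 + N{\left(1,10 \right)}\right) \left(-39\right)\right) = \left(-20317 - 36136\right) \left(-8055 + \left(-76 + \frac{-6 + 10}{1 + 10}\right) \left(-39\right)\right) = - 56453 \left(-8055 + \left(-76 + \frac{1}{11} \cdot 4\right) \left(-39\right)\right) = - 56453 \left(-8055 + \left(-76 + \frac{4}{11}\right) \left(-39\right)\right) = - 56453 \left(-8055 - - \frac{32448}{11}\right) = - 56453 \left(-8055 + \frac{32448}{11}\right) = \left(-56453\right) \left(- \frac{56157}{11}\right) = \frac{3170231121}{11}$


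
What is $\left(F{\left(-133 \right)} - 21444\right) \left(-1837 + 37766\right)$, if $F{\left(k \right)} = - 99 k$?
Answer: $-297384333$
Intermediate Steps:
$\left(F{\left(-133 \right)} - 21444\right) \left(-1837 + 37766\right) = \left(\left(-99\right) \left(-133\right) - 21444\right) \left(-1837 + 37766\right) = \left(13167 - 21444\right) 35929 = \left(-8277\right) 35929 = -297384333$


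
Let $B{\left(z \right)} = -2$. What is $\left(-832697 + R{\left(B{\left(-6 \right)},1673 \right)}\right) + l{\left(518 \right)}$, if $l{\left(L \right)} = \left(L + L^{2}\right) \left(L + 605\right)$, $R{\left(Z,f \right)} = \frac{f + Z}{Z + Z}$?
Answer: $\frac{1204305805}{4} \approx 3.0108 \cdot 10^{8}$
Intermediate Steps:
$R{\left(Z,f \right)} = \frac{Z + f}{2 Z}$
$l{\left(L \right)} = \left(605 + L\right) \left(L + L^{2}\right)$ ($l{\left(L \right)} = \left(L + L^{2}\right) \left(605 + L\right) = \left(605 + L\right) \left(L + L^{2}\right)$)
$\left(-832697 + R{\left(B{\left(-6 \right)},1673 \right)}\right) + l{\left(518 \right)} = \left(-832697 + \frac{-2 + 1673}{2 \left(-2\right)}\right) + 518 \left(605 + 518^{2} + 606 \cdot 518\right) = \left(-832697 + \frac{1}{2} \left(- \frac{1}{2}\right) 1671\right) + 518 \left(605 + 268324 + 313908\right) = \left(-832697 - \frac{1671}{4}\right) + 518 \cdot 582837 = - \frac{3332459}{4} + 301909566 = \frac{1204305805}{4}$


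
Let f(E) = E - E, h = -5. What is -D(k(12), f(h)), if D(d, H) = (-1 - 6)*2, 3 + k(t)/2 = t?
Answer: 14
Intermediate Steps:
k(t) = -6 + 2*t
f(E) = 0
D(d, H) = -14 (D(d, H) = -7*2 = -14)
-D(k(12), f(h)) = -1*(-14) = 14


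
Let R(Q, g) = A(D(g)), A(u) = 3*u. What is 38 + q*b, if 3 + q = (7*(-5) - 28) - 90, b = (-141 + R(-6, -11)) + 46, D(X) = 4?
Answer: 12986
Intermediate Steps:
R(Q, g) = 12 (R(Q, g) = 3*4 = 12)
b = -83 (b = (-141 + 12) + 46 = -129 + 46 = -83)
q = -156 (q = -3 + ((7*(-5) - 28) - 90) = -3 + ((-35 - 28) - 90) = -3 + (-63 - 90) = -3 - 153 = -156)
38 + q*b = 38 - 156*(-83) = 38 + 12948 = 12986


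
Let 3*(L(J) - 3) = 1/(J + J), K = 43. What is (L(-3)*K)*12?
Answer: 4558/3 ≈ 1519.3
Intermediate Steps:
L(J) = 3 + 1/(6*J) (L(J) = 3 + 1/(3*(J + J)) = 3 + 1/(3*((2*J))) = 3 + (1/(2*J))/3 = 3 + 1/(6*J))
(L(-3)*K)*12 = ((3 + (⅙)/(-3))*43)*12 = ((3 + (⅙)*(-⅓))*43)*12 = ((3 - 1/18)*43)*12 = ((53/18)*43)*12 = (2279/18)*12 = 4558/3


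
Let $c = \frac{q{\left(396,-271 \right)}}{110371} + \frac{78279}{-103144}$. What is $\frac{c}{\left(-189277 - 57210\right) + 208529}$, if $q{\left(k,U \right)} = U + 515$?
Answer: $\frac{8614564373}{432117911642192} \approx 1.9936 \cdot 10^{-5}$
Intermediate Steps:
$q{\left(k,U \right)} = 515 + U$
$c = - \frac{8614564373}{11384106424}$ ($c = \frac{515 - 271}{110371} + \frac{78279}{-103144} = 244 \cdot \frac{1}{110371} + 78279 \left(- \frac{1}{103144}\right) = \frac{244}{110371} - \frac{78279}{103144} = - \frac{8614564373}{11384106424} \approx -0.75672$)
$\frac{c}{\left(-189277 - 57210\right) + 208529} = - \frac{8614564373}{11384106424 \left(\left(-189277 - 57210\right) + 208529\right)} = - \frac{8614564373}{11384106424 \left(-246487 + 208529\right)} = - \frac{8614564373}{11384106424 \left(-37958\right)} = \left(- \frac{8614564373}{11384106424}\right) \left(- \frac{1}{37958}\right) = \frac{8614564373}{432117911642192}$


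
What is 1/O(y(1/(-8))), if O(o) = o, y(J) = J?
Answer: -8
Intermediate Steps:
1/O(y(1/(-8))) = 1/(1/(-8)) = 1/(-⅛) = -8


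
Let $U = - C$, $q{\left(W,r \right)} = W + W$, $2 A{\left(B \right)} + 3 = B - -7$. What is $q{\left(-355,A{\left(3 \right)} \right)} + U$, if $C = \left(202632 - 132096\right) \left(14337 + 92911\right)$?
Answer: $-7564845638$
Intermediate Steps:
$A{\left(B \right)} = 2 + \frac{B}{2}$ ($A{\left(B \right)} = - \frac{3}{2} + \frac{B - -7}{2} = - \frac{3}{2} + \frac{B + 7}{2} = - \frac{3}{2} + \frac{7 + B}{2} = - \frac{3}{2} + \left(\frac{7}{2} + \frac{B}{2}\right) = 2 + \frac{B}{2}$)
$q{\left(W,r \right)} = 2 W$
$C = 7564844928$ ($C = 70536 \cdot 107248 = 7564844928$)
$U = -7564844928$ ($U = \left(-1\right) 7564844928 = -7564844928$)
$q{\left(-355,A{\left(3 \right)} \right)} + U = 2 \left(-355\right) - 7564844928 = -710 - 7564844928 = -7564845638$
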